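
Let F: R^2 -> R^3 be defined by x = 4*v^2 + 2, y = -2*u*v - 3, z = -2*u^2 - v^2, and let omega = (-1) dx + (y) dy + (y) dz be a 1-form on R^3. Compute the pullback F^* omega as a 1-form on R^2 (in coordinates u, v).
F^* omega = (8*u^2*v + 4*u*v^2 + 12*u + 6*v) du + (4*u^2*v + 4*u*v^2 + 6*u - 2*v) dv

Using F^*(f dg) = (f ∘ F) d(g ∘ F), substitute each coordinate x_i by F_i(u, v) in f_i, and replace dx_i by d F_i = (∂F_i/∂u) du + (∂F_i/∂v) dv.
  For the x component: f_1(F) = -1; d F_1 = (0) du + (8*v) dv
  For the y component: f_2(F) = -2*u*v - 3; d F_2 = (-2*v) du + (-2*u) dv
  For the z component: f_3(F) = -2*u*v - 3; d F_3 = (-4*u) du + (-2*v) dv
Combining and collecting du, dv coefficients:
  coeff of du: 8*u^2*v + 4*u*v^2 + 12*u + 6*v
  coeff of dv: 4*u^2*v + 4*u*v^2 + 6*u - 2*v
F^* omega = (8*u^2*v + 4*u*v^2 + 12*u + 6*v) du + (4*u^2*v + 4*u*v^2 + 6*u - 2*v) dv.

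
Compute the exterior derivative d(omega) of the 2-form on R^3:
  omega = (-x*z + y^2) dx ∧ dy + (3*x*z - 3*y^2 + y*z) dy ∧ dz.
d(omega) = (-x + 3*z) dx ∧ dy ∧ dz

For a 2-form omega = sum_{i<j} g_{ij} dx_i ∧ dx_j, the exterior derivative is
  d(omega) = sum_{i<j} d(g_{ij}) ∧ dx_i ∧ dx_j = sum_{i<j, k} (∂g_{ij}/∂x_k) dx_k ∧ dx_i ∧ dx_j.
Expand each term, using dx_k ∧ dx_i ∧ dx_j = sgn(permutation) dx_{(a)} ∧ dx_{(b)} ∧ dx_{(c)} with (a < b < c) sorted:
  d(-x*z + y^2) includes (∂/∂z)(-x*z + y^2) dz = (-x) dz, which multiplied by dx ∧ dy gives (-x) dx ∧ dy ∧ dz
  d(3*x*z - 3*y^2 + y*z) includes (∂/∂x)(3*x*z - 3*y^2 + y*z) dx = (3*z) dx, which multiplied by dy ∧ dz gives (3*z) dx ∧ dy ∧ dz
Collecting like 3-forms: d(omega) = (-x + 3*z) dx ∧ dy ∧ dz.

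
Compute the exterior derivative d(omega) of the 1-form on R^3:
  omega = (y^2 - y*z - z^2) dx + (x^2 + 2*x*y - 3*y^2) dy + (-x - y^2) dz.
d(omega) = (2*x + z) dx ∧ dy + (y + 2*z - 1) dx ∧ dz + (-2*y) dy ∧ dz

For a 1-form omega = sum_i f_i dx_i, the exterior derivative is
  d(omega) = sum_{i < j} (∂f_j/∂x_i - ∂f_i/∂x_j) dx_i ∧ dx_j.
  coefficient of dx ∧ dy: ∂f_2/∂x - ∂f_1/∂y = ∂(x^2 + 2*x*y - 3*y^2)/∂x - ∂(y^2 - y*z - z^2)/∂y = 2*x + z
  coefficient of dx ∧ dz: ∂f_3/∂x - ∂f_1/∂z = ∂(-x - y^2)/∂x - ∂(y^2 - y*z - z^2)/∂z = y + 2*z - 1
  coefficient of dy ∧ dz: ∂f_3/∂y - ∂f_2/∂z = ∂(-x - y^2)/∂y - ∂(x^2 + 2*x*y - 3*y^2)/∂z = -2*y
Assembling: d(omega) = (2*x + z) dx ∧ dy + (y + 2*z - 1) dx ∧ dz + (-2*y) dy ∧ dz.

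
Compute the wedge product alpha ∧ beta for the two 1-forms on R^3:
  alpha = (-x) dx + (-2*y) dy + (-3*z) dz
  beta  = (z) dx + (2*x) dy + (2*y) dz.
alpha ∧ beta = (-2*x^2 + 2*y*z) dx ∧ dy + (-2*x*y + 3*z^2) dx ∧ dz + (6*x*z - 4*y^2) dy ∧ dz

Distribute the wedge, using dx_i ∧ dx_j = -dx_j ∧ dx_i and dx_i ∧ dx_i = 0. For each pair (i, j) with i < j, the coefficient of dx_i ∧ dx_j in alpha ∧ beta is (alpha_i * beta_j - alpha_j * beta_i). Collecting: alpha ∧ beta = (-2*x^2 + 2*y*z) dx ∧ dy + (-2*x*y + 3*z^2) dx ∧ dz + (6*x*z - 4*y^2) dy ∧ dz.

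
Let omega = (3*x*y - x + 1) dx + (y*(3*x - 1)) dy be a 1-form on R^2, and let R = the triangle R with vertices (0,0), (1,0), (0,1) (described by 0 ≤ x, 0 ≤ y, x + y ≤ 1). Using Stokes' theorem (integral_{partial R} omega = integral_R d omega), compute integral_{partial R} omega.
integral_(partial R) omega = 0

Stokes: integral_partial_R omega = integral_R d omega with d omega = (∂Q/∂x - ∂P/∂y) dx ∧ dy.
  ∂Q/∂x = 3*y
  ∂P/∂y = 3*x
  integrand = ∂Q/∂x - ∂P/∂y = -3*x + 3*y.
Integrating over R: integral_0^1 integral_0^{1-x} (-3*x + 3*y) dy dx = 0.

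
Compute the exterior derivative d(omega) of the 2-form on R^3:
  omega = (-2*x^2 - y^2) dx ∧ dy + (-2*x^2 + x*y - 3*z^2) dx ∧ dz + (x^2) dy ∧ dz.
d(omega) = (x) dx ∧ dy ∧ dz

For a 2-form omega = sum_{i<j} g_{ij} dx_i ∧ dx_j, the exterior derivative is
  d(omega) = sum_{i<j} d(g_{ij}) ∧ dx_i ∧ dx_j = sum_{i<j, k} (∂g_{ij}/∂x_k) dx_k ∧ dx_i ∧ dx_j.
Expand each term, using dx_k ∧ dx_i ∧ dx_j = sgn(permutation) dx_{(a)} ∧ dx_{(b)} ∧ dx_{(c)} with (a < b < c) sorted:
  d(-2*x^2 + x*y - 3*z^2) includes (∂/∂y)(-2*x^2 + x*y - 3*z^2) dy = (x) dy, which multiplied by dx ∧ dz gives (-x) dx ∧ dy ∧ dz
  d(x^2) includes (∂/∂x)(x^2) dx = (2*x) dx, which multiplied by dy ∧ dz gives (2*x) dx ∧ dy ∧ dz
Collecting like 3-forms: d(omega) = (x) dx ∧ dy ∧ dz.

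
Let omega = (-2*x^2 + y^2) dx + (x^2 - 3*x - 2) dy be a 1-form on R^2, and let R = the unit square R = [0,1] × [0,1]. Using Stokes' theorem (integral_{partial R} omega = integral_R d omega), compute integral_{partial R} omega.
integral_(partial R) omega = -3

Stokes: integral_partial_R omega = integral_R d omega with d omega = (∂Q/∂x - ∂P/∂y) dx ∧ dy.
  ∂Q/∂x = 2*x - 3
  ∂P/∂y = 2*y
  integrand = ∂Q/∂x - ∂P/∂y = 2*x - 2*y - 3.
Integrating over R: integral_0^1 integral_0^1 (2*x - 2*y - 3) dx dy = -3.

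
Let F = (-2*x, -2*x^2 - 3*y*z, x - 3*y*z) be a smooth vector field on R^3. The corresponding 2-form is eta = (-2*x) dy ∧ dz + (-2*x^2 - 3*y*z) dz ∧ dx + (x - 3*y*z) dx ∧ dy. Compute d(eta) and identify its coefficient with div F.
d(eta) = (-3*y - 3*z - 2) dx ∧ dy ∧ dz; div F = -3*y - 3*z - 2

For a 2-form in R^3 of the form above, applying d gives a 3-form with coefficient ∂P/∂x + ∂Q/∂y + ∂R/∂z:
  ∂P/∂x = -2
  ∂Q/∂y = -3*z
  ∂R/∂z = -3*y
Sum = -3*y - 3*z - 2, which is exactly div F.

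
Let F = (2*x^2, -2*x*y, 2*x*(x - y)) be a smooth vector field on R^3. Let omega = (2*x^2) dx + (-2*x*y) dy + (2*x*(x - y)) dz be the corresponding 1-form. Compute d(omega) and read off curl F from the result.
d(omega) = (-2*x) dy ∧ dz + (-4*x + 2*y) dz ∧ dx + (-2*y) dx ∧ dy; curl F = (-2*x, -4*x + 2*y, -2*y)

d omega = sum_{i<j} (∂f_j/∂x_i - ∂f_i/∂x_j) dx_i ∧ dx_j. Under the identification (dy ∧ dz, dz ∧ dx, dx ∧ dy) ↔ (e_x, e_y, e_z), the coefficients are exactly the components of curl F. Compute:
  ∂R/∂y - ∂Q/∂z = (-2*x) - (0) = -2*x
  ∂P/∂z - ∂R/∂x = (0) - (4*x - 2*y) = -4*x + 2*y
  ∂Q/∂x - ∂P/∂y = (-2*y) - (0) = -2*y.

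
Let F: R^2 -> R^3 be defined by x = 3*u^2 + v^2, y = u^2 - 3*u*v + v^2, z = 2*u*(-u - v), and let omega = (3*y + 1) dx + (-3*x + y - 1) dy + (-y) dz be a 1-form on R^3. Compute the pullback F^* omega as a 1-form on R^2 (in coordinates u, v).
F^* omega = (6*u^3 - 46*u^2*v + 21*u*v^2 + 4*u + 8*v^3 + 3*v) du + (26*u^3 - 7*u^2*v - 16*u*v^2 + 3*u + 2*v^3) dv

Using F^*(f dg) = (f ∘ F) d(g ∘ F), substitute each coordinate x_i by F_i(u, v) in f_i, and replace dx_i by d F_i = (∂F_i/∂u) du + (∂F_i/∂v) dv.
  For the x component: f_1(F) = 3*u^2 - 9*u*v + 3*v^2 + 1; d F_1 = (6*u) du + (2*v) dv
  For the y component: f_2(F) = -8*u^2 - 3*u*v - 2*v^2 - 1; d F_2 = (2*u - 3*v) du + (-3*u + 2*v) dv
  For the z component: f_3(F) = -u^2 + 3*u*v - v^2; d F_3 = (-4*u - 2*v) du + (-2*u) dv
Combining and collecting du, dv coefficients:
  coeff of du: 6*u^3 - 46*u^2*v + 21*u*v^2 + 4*u + 8*v^3 + 3*v
  coeff of dv: 26*u^3 - 7*u^2*v - 16*u*v^2 + 3*u + 2*v^3
F^* omega = (6*u^3 - 46*u^2*v + 21*u*v^2 + 4*u + 8*v^3 + 3*v) du + (26*u^3 - 7*u^2*v - 16*u*v^2 + 3*u + 2*v^3) dv.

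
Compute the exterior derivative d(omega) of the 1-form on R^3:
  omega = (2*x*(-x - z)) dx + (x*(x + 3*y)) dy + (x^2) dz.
d(omega) = (2*x + 3*y) dx ∧ dy + (4*x) dx ∧ dz

For a 1-form omega = sum_i f_i dx_i, the exterior derivative is
  d(omega) = sum_{i < j} (∂f_j/∂x_i - ∂f_i/∂x_j) dx_i ∧ dx_j.
  coefficient of dx ∧ dy: ∂f_2/∂x - ∂f_1/∂y = ∂(x*(x + 3*y))/∂x - ∂(2*x*(-x - z))/∂y = 2*x + 3*y
  coefficient of dx ∧ dz: ∂f_3/∂x - ∂f_1/∂z = ∂(x^2)/∂x - ∂(2*x*(-x - z))/∂z = 4*x
Assembling: d(omega) = (2*x + 3*y) dx ∧ dy + (4*x) dx ∧ dz.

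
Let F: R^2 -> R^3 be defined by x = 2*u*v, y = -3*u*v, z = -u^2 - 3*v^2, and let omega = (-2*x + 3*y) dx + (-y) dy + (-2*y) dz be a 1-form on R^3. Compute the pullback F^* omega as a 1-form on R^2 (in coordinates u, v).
F^* omega = (u*v*(-12*u - 35*v)) du + (u*v*(-35*u - 36*v)) dv

Using F^*(f dg) = (f ∘ F) d(g ∘ F), substitute each coordinate x_i by F_i(u, v) in f_i, and replace dx_i by d F_i = (∂F_i/∂u) du + (∂F_i/∂v) dv.
  For the x component: f_1(F) = -13*u*v; d F_1 = (2*v) du + (2*u) dv
  For the y component: f_2(F) = 3*u*v; d F_2 = (-3*v) du + (-3*u) dv
  For the z component: f_3(F) = 6*u*v; d F_3 = (-2*u) du + (-6*v) dv
Combining and collecting du, dv coefficients:
  coeff of du: u*v*(-12*u - 35*v)
  coeff of dv: u*v*(-35*u - 36*v)
F^* omega = (u*v*(-12*u - 35*v)) du + (u*v*(-35*u - 36*v)) dv.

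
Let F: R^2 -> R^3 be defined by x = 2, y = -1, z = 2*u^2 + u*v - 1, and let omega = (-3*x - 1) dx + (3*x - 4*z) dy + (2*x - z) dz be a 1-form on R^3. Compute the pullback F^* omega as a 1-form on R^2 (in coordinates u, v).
F^* omega = (-8*u^3 - 6*u^2*v - u*v^2 + 20*u + 5*v) du + (u*(-2*u^2 - u*v + 5)) dv

Using F^*(f dg) = (f ∘ F) d(g ∘ F), substitute each coordinate x_i by F_i(u, v) in f_i, and replace dx_i by d F_i = (∂F_i/∂u) du + (∂F_i/∂v) dv.
  For the x component: f_1(F) = -7; d F_1 = (0) du + (0) dv
  For the y component: f_2(F) = -8*u^2 - 4*u*v + 10; d F_2 = (0) du + (0) dv
  For the z component: f_3(F) = -2*u^2 - u*v + 5; d F_3 = (4*u + v) du + (u) dv
Combining and collecting du, dv coefficients:
  coeff of du: -8*u^3 - 6*u^2*v - u*v^2 + 20*u + 5*v
  coeff of dv: u*(-2*u^2 - u*v + 5)
F^* omega = (-8*u^3 - 6*u^2*v - u*v^2 + 20*u + 5*v) du + (u*(-2*u^2 - u*v + 5)) dv.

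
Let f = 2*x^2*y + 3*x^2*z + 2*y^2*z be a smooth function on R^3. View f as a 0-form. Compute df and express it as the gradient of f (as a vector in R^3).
df = (2*x*(2*y + 3*z)) dx + (2*x^2 + 4*y*z) dy + (3*x^2 + 2*y^2) dz; grad f = (2*x*(2*y + 3*z), 2*x^2 + 4*y*z, 3*x^2 + 2*y^2)

For a 0-form f, d f = (∂f/∂x) dx + (∂f/∂y) dy + (∂f/∂z) dz. The components of the vector representation are exactly the entries of grad f in Cartesian coordinates:
  ∂f/∂x = 2*x*(2*y + 3*z)
  ∂f/∂y = 2*x^2 + 4*y*z
  ∂f/∂z = 3*x^2 + 2*y^2.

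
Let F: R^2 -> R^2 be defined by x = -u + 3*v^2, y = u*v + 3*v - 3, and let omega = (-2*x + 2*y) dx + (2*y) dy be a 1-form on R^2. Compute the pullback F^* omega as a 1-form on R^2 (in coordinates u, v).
F^* omega = (2*u*v^2 - 2*u*v - 2*u + 12*v^2 - 12*v + 6) du + (2*u^2*v + 12*u*v^2 + 24*u*v - 6*u - 36*v^3 + 36*v^2 - 18*v - 18) dv

Using F^*(f dg) = (f ∘ F) d(g ∘ F), substitute each coordinate x_i by F_i(u, v) in f_i, and replace dx_i by d F_i = (∂F_i/∂u) du + (∂F_i/∂v) dv.
  For the x component: f_1(F) = 2*u*v + 2*u - 6*v^2 + 6*v - 6; d F_1 = (-1) du + (6*v) dv
  For the y component: f_2(F) = 2*u*v + 6*v - 6; d F_2 = (v) du + (u + 3) dv
Combining and collecting du, dv coefficients:
  coeff of du: 2*u*v^2 - 2*u*v - 2*u + 12*v^2 - 12*v + 6
  coeff of dv: 2*u^2*v + 12*u*v^2 + 24*u*v - 6*u - 36*v^3 + 36*v^2 - 18*v - 18
F^* omega = (2*u*v^2 - 2*u*v - 2*u + 12*v^2 - 12*v + 6) du + (2*u^2*v + 12*u*v^2 + 24*u*v - 6*u - 36*v^3 + 36*v^2 - 18*v - 18) dv.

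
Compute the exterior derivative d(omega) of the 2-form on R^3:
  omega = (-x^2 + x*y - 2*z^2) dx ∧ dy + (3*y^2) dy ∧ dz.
d(omega) = (-4*z) dx ∧ dy ∧ dz

For a 2-form omega = sum_{i<j} g_{ij} dx_i ∧ dx_j, the exterior derivative is
  d(omega) = sum_{i<j} d(g_{ij}) ∧ dx_i ∧ dx_j = sum_{i<j, k} (∂g_{ij}/∂x_k) dx_k ∧ dx_i ∧ dx_j.
Expand each term, using dx_k ∧ dx_i ∧ dx_j = sgn(permutation) dx_{(a)} ∧ dx_{(b)} ∧ dx_{(c)} with (a < b < c) sorted:
  d(-x^2 + x*y - 2*z^2) includes (∂/∂z)(-x^2 + x*y - 2*z^2) dz = (-4*z) dz, which multiplied by dx ∧ dy gives (-4*z) dx ∧ dy ∧ dz
Collecting like 3-forms: d(omega) = (-4*z) dx ∧ dy ∧ dz.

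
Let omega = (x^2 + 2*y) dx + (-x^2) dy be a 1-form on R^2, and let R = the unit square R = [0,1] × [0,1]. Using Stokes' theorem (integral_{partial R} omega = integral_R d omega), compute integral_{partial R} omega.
integral_(partial R) omega = -3

Stokes: integral_partial_R omega = integral_R d omega with d omega = (∂Q/∂x - ∂P/∂y) dx ∧ dy.
  ∂Q/∂x = -2*x
  ∂P/∂y = 2
  integrand = ∂Q/∂x - ∂P/∂y = -2*x - 2.
Integrating over R: integral_0^1 integral_0^1 (-2*x - 2) dx dy = -3.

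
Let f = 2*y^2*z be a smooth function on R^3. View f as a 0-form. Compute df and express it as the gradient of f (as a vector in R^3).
df = (0) dx + (4*y*z) dy + (2*y^2) dz; grad f = (0, 4*y*z, 2*y^2)

For a 0-form f, d f = (∂f/∂x) dx + (∂f/∂y) dy + (∂f/∂z) dz. The components of the vector representation are exactly the entries of grad f in Cartesian coordinates:
  ∂f/∂x = 0
  ∂f/∂y = 4*y*z
  ∂f/∂z = 2*y^2.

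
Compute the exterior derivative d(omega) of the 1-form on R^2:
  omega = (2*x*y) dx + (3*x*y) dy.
d(omega) = (-2*x + 3*y) dx ∧ dy

For a 1-form omega = sum_i f_i dx_i, the exterior derivative is
  d(omega) = sum_{i < j} (∂f_j/∂x_i - ∂f_i/∂x_j) dx_i ∧ dx_j.
  coefficient of dx ∧ dy: ∂f_2/∂x - ∂f_1/∂y = ∂(3*x*y)/∂x - ∂(2*x*y)/∂y = -2*x + 3*y
Assembling: d(omega) = (-2*x + 3*y) dx ∧ dy.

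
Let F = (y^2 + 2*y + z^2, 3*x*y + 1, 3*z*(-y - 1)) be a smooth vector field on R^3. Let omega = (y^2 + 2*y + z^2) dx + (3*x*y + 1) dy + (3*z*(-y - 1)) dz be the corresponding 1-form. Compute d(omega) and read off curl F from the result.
d(omega) = (-3*z) dy ∧ dz + (2*z) dz ∧ dx + (y - 2) dx ∧ dy; curl F = (-3*z, 2*z, y - 2)

d omega = sum_{i<j} (∂f_j/∂x_i - ∂f_i/∂x_j) dx_i ∧ dx_j. Under the identification (dy ∧ dz, dz ∧ dx, dx ∧ dy) ↔ (e_x, e_y, e_z), the coefficients are exactly the components of curl F. Compute:
  ∂R/∂y - ∂Q/∂z = (-3*z) - (0) = -3*z
  ∂P/∂z - ∂R/∂x = (2*z) - (0) = 2*z
  ∂Q/∂x - ∂P/∂y = (3*y) - (2*y + 2) = y - 2.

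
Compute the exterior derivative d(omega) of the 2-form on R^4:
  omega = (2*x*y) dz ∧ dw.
d(omega) = (2*y) dx ∧ dz ∧ dw + (2*x) dy ∧ dz ∧ dw

For a 2-form omega = sum_{i<j} g_{ij} dx_i ∧ dx_j, the exterior derivative is
  d(omega) = sum_{i<j} d(g_{ij}) ∧ dx_i ∧ dx_j = sum_{i<j, k} (∂g_{ij}/∂x_k) dx_k ∧ dx_i ∧ dx_j.
Expand each term, using dx_k ∧ dx_i ∧ dx_j = sgn(permutation) dx_{(a)} ∧ dx_{(b)} ∧ dx_{(c)} with (a < b < c) sorted:
  d(2*x*y) includes (∂/∂x)(2*x*y) dx = (2*y) dx, which multiplied by dz ∧ dw gives (2*y) dx ∧ dz ∧ dw
  d(2*x*y) includes (∂/∂y)(2*x*y) dy = (2*x) dy, which multiplied by dz ∧ dw gives (2*x) dy ∧ dz ∧ dw
Collecting like 3-forms: d(omega) = (2*y) dx ∧ dz ∧ dw + (2*x) dy ∧ dz ∧ dw.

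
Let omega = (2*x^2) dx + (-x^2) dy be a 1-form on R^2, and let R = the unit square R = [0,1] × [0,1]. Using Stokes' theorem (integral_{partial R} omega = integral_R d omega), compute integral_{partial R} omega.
integral_(partial R) omega = -1

Stokes: integral_partial_R omega = integral_R d omega with d omega = (∂Q/∂x - ∂P/∂y) dx ∧ dy.
  ∂Q/∂x = -2*x
  ∂P/∂y = 0
  integrand = ∂Q/∂x - ∂P/∂y = -2*x.
Integrating over R: integral_0^1 integral_0^1 (-2*x) dx dy = -1.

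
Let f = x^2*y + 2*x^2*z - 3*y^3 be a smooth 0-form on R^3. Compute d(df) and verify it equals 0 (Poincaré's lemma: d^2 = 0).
d(df) = 0

Step 1: df = sum_i (∂f/∂x_i) dx_i = (2*x*(y + 2*z)) dx + (x^2 - 9*y^2) dy + (2*x^2) dz.
Step 2: Apply d again. Using the 1-form formula, the coefficient of dx ∧ dy in d(df) is ∂^2 f/∂x ∂y - ∂^2 f/∂y ∂x = (2*x) - (2*x) = 0 (equality of mixed partials for smooth f).
Similarly for dx ∧ dz and dy ∧ dz — all coefficients vanish. So d(df) = 0.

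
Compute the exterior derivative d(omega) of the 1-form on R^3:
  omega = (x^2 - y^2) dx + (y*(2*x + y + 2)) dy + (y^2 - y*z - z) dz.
d(omega) = (4*y) dx ∧ dy + (2*y - z) dy ∧ dz

For a 1-form omega = sum_i f_i dx_i, the exterior derivative is
  d(omega) = sum_{i < j} (∂f_j/∂x_i - ∂f_i/∂x_j) dx_i ∧ dx_j.
  coefficient of dx ∧ dy: ∂f_2/∂x - ∂f_1/∂y = ∂(y*(2*x + y + 2))/∂x - ∂(x^2 - y^2)/∂y = 4*y
  coefficient of dy ∧ dz: ∂f_3/∂y - ∂f_2/∂z = ∂(y^2 - y*z - z)/∂y - ∂(y*(2*x + y + 2))/∂z = 2*y - z
Assembling: d(omega) = (4*y) dx ∧ dy + (2*y - z) dy ∧ dz.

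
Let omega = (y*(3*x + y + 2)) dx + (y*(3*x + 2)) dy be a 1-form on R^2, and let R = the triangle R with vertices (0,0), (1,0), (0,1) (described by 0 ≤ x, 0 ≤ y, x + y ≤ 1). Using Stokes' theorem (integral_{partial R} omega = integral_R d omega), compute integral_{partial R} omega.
integral_(partial R) omega = -4/3

Stokes: integral_partial_R omega = integral_R d omega with d omega = (∂Q/∂x - ∂P/∂y) dx ∧ dy.
  ∂Q/∂x = 3*y
  ∂P/∂y = 3*x + 2*y + 2
  integrand = ∂Q/∂x - ∂P/∂y = -3*x + y - 2.
Integrating over R: integral_0^1 integral_0^{1-x} (-3*x + y - 2) dy dx = -4/3.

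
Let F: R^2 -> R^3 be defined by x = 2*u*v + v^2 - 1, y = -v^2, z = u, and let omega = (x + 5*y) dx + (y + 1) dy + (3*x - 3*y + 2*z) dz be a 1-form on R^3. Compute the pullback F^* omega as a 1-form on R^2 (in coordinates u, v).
F^* omega = (4*u*v^2 + 6*u*v + 2*u - 8*v^3 + 6*v^2 - 2*v - 3) du + (4*u^2*v - 4*u*v^2 - 2*u - 6*v^3 - 4*v) dv

Using F^*(f dg) = (f ∘ F) d(g ∘ F), substitute each coordinate x_i by F_i(u, v) in f_i, and replace dx_i by d F_i = (∂F_i/∂u) du + (∂F_i/∂v) dv.
  For the x component: f_1(F) = 2*u*v - 4*v^2 - 1; d F_1 = (2*v) du + (2*u + 2*v) dv
  For the y component: f_2(F) = 1 - v^2; d F_2 = (0) du + (-2*v) dv
  For the z component: f_3(F) = 6*u*v + 2*u + 6*v^2 - 3; d F_3 = (1) du + (0) dv
Combining and collecting du, dv coefficients:
  coeff of du: 4*u*v^2 + 6*u*v + 2*u - 8*v^3 + 6*v^2 - 2*v - 3
  coeff of dv: 4*u^2*v - 4*u*v^2 - 2*u - 6*v^3 - 4*v
F^* omega = (4*u*v^2 + 6*u*v + 2*u - 8*v^3 + 6*v^2 - 2*v - 3) du + (4*u^2*v - 4*u*v^2 - 2*u - 6*v^3 - 4*v) dv.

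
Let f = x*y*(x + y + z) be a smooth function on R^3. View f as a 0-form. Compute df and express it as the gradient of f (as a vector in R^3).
df = (y*(2*x + y + z)) dx + (x*(x + 2*y + z)) dy + (x*y) dz; grad f = (y*(2*x + y + z), x*(x + 2*y + z), x*y)

For a 0-form f, d f = (∂f/∂x) dx + (∂f/∂y) dy + (∂f/∂z) dz. The components of the vector representation are exactly the entries of grad f in Cartesian coordinates:
  ∂f/∂x = y*(2*x + y + z)
  ∂f/∂y = x*(x + 2*y + z)
  ∂f/∂z = x*y.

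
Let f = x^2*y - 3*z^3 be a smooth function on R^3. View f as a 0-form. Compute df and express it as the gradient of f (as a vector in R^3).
df = (2*x*y) dx + (x^2) dy + (-9*z^2) dz; grad f = (2*x*y, x^2, -9*z^2)

For a 0-form f, d f = (∂f/∂x) dx + (∂f/∂y) dy + (∂f/∂z) dz. The components of the vector representation are exactly the entries of grad f in Cartesian coordinates:
  ∂f/∂x = 2*x*y
  ∂f/∂y = x^2
  ∂f/∂z = -9*z^2.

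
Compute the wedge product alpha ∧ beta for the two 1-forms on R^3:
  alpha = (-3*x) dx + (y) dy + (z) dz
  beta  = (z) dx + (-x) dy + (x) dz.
alpha ∧ beta = (3*x^2 - y*z) dx ∧ dy + (-3*x^2 - z^2) dx ∧ dz + (x*(y + z)) dy ∧ dz

Distribute the wedge, using dx_i ∧ dx_j = -dx_j ∧ dx_i and dx_i ∧ dx_i = 0. For each pair (i, j) with i < j, the coefficient of dx_i ∧ dx_j in alpha ∧ beta is (alpha_i * beta_j - alpha_j * beta_i). Collecting: alpha ∧ beta = (3*x^2 - y*z) dx ∧ dy + (-3*x^2 - z^2) dx ∧ dz + (x*(y + z)) dy ∧ dz.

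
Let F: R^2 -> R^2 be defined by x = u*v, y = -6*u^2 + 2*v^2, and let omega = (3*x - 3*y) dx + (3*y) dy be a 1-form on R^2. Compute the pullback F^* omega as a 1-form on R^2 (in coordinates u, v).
F^* omega = (216*u^3 + 18*u^2*v - 69*u*v^2 - 6*v^3) du + (18*u^3 - 69*u^2*v - 6*u*v^2 + 24*v^3) dv

Using F^*(f dg) = (f ∘ F) d(g ∘ F), substitute each coordinate x_i by F_i(u, v) in f_i, and replace dx_i by d F_i = (∂F_i/∂u) du + (∂F_i/∂v) dv.
  For the x component: f_1(F) = 18*u^2 + 3*u*v - 6*v^2; d F_1 = (v) du + (u) dv
  For the y component: f_2(F) = -18*u^2 + 6*v^2; d F_2 = (-12*u) du + (4*v) dv
Combining and collecting du, dv coefficients:
  coeff of du: 216*u^3 + 18*u^2*v - 69*u*v^2 - 6*v^3
  coeff of dv: 18*u^3 - 69*u^2*v - 6*u*v^2 + 24*v^3
F^* omega = (216*u^3 + 18*u^2*v - 69*u*v^2 - 6*v^3) du + (18*u^3 - 69*u^2*v - 6*u*v^2 + 24*v^3) dv.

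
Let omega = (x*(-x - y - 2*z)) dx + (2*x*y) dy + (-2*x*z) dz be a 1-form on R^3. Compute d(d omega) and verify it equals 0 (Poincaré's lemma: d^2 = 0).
d(d omega) = 0

Step 1: d omega = sum_{i<j} (∂f_j/∂x_i - ∂f_i/∂x_j) dx_i ∧ dx_j:
  coeff of dx ∧ dy: x + 2*y
  coeff of dx ∧ dz: 2*x - 2*z
  coeff of dy ∧ dz: 0
Step 2: Apply d again to each 2-form coefficient. The only possible 3-form in R^3 is dx ∧ dy ∧ dz, with coefficient
  ∂(coeff of dy∧dz)/∂x - ∂(coeff of dx∧dz)/∂y + ∂(coeff of dx∧dy)/∂z
  = ∂/∂x (0) - ∂/∂y (2*x - 2*z) + ∂/∂z (x + 2*y).
Each of these terms simplifies to sums of mixed partials that cancel in pairs. The result is 0 (by equality of mixed partials for smooth functions — Schwarz / Clairaut).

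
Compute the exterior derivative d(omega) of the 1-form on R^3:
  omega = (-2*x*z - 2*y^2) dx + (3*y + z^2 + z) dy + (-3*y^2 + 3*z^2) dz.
d(omega) = (4*y) dx ∧ dy + (2*x) dx ∧ dz + (-6*y - 2*z - 1) dy ∧ dz

For a 1-form omega = sum_i f_i dx_i, the exterior derivative is
  d(omega) = sum_{i < j} (∂f_j/∂x_i - ∂f_i/∂x_j) dx_i ∧ dx_j.
  coefficient of dx ∧ dy: ∂f_2/∂x - ∂f_1/∂y = ∂(3*y + z^2 + z)/∂x - ∂(-2*x*z - 2*y^2)/∂y = 4*y
  coefficient of dx ∧ dz: ∂f_3/∂x - ∂f_1/∂z = ∂(-3*y^2 + 3*z^2)/∂x - ∂(-2*x*z - 2*y^2)/∂z = 2*x
  coefficient of dy ∧ dz: ∂f_3/∂y - ∂f_2/∂z = ∂(-3*y^2 + 3*z^2)/∂y - ∂(3*y + z^2 + z)/∂z = -6*y - 2*z - 1
Assembling: d(omega) = (4*y) dx ∧ dy + (2*x) dx ∧ dz + (-6*y - 2*z - 1) dy ∧ dz.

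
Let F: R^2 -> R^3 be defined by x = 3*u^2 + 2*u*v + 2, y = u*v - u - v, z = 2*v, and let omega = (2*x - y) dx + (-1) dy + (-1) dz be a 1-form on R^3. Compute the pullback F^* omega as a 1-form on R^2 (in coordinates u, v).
F^* omega = (36*u^3 + 30*u^2*v + 6*u^2 + 6*u*v^2 + 8*u*v + 24*u + 2*v^2 + 7*v + 1) du + (12*u^3 + 6*u^2*v + 2*u^2 + 2*u*v + 7*u - 1) dv

Using F^*(f dg) = (f ∘ F) d(g ∘ F), substitute each coordinate x_i by F_i(u, v) in f_i, and replace dx_i by d F_i = (∂F_i/∂u) du + (∂F_i/∂v) dv.
  For the x component: f_1(F) = 6*u^2 + 3*u*v + u + v + 4; d F_1 = (6*u + 2*v) du + (2*u) dv
  For the y component: f_2(F) = -1; d F_2 = (v - 1) du + (u - 1) dv
  For the z component: f_3(F) = -1; d F_3 = (0) du + (2) dv
Combining and collecting du, dv coefficients:
  coeff of du: 36*u^3 + 30*u^2*v + 6*u^2 + 6*u*v^2 + 8*u*v + 24*u + 2*v^2 + 7*v + 1
  coeff of dv: 12*u^3 + 6*u^2*v + 2*u^2 + 2*u*v + 7*u - 1
F^* omega = (36*u^3 + 30*u^2*v + 6*u^2 + 6*u*v^2 + 8*u*v + 24*u + 2*v^2 + 7*v + 1) du + (12*u^3 + 6*u^2*v + 2*u^2 + 2*u*v + 7*u - 1) dv.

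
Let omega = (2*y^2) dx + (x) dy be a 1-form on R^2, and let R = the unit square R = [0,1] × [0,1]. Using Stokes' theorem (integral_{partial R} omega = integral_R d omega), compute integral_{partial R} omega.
integral_(partial R) omega = -1

Stokes: integral_partial_R omega = integral_R d omega with d omega = (∂Q/∂x - ∂P/∂y) dx ∧ dy.
  ∂Q/∂x = 1
  ∂P/∂y = 4*y
  integrand = ∂Q/∂x - ∂P/∂y = 1 - 4*y.
Integrating over R: integral_0^1 integral_0^1 (1 - 4*y) dx dy = -1.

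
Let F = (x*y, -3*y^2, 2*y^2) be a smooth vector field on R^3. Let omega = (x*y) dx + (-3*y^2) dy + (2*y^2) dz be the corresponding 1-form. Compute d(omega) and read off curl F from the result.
d(omega) = (4*y) dy ∧ dz + (0) dz ∧ dx + (-x) dx ∧ dy; curl F = (4*y, 0, -x)

d omega = sum_{i<j} (∂f_j/∂x_i - ∂f_i/∂x_j) dx_i ∧ dx_j. Under the identification (dy ∧ dz, dz ∧ dx, dx ∧ dy) ↔ (e_x, e_y, e_z), the coefficients are exactly the components of curl F. Compute:
  ∂R/∂y - ∂Q/∂z = (4*y) - (0) = 4*y
  ∂P/∂z - ∂R/∂x = (0) - (0) = 0
  ∂Q/∂x - ∂P/∂y = (0) - (x) = -x.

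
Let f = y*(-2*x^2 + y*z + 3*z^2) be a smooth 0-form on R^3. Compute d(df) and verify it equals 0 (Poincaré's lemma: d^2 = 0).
d(df) = 0

Step 1: df = sum_i (∂f/∂x_i) dx_i = (-4*x*y) dx + (-2*x^2 + 2*y*z + 3*z^2) dy + (y*(y + 6*z)) dz.
Step 2: Apply d again. Using the 1-form formula, the coefficient of dx ∧ dy in d(df) is ∂^2 f/∂x ∂y - ∂^2 f/∂y ∂x = (-4*x) - (-4*x) = 0 (equality of mixed partials for smooth f).
Similarly for dx ∧ dz and dy ∧ dz — all coefficients vanish. So d(df) = 0.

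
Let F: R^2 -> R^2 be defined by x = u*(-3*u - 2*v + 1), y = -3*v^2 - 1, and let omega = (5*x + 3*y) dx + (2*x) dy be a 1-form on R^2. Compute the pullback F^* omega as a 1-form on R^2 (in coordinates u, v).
F^* omega = (90*u^3 + 90*u^2*v - 45*u^2 + 74*u*v^2 - 20*u*v + 23*u + 18*v^3 - 9*v^2 + 6*v - 3) du + (2*u*(15*u^2 + 28*u*v - 5*u + 21*v^2 - 6*v + 3)) dv

Using F^*(f dg) = (f ∘ F) d(g ∘ F), substitute each coordinate x_i by F_i(u, v) in f_i, and replace dx_i by d F_i = (∂F_i/∂u) du + (∂F_i/∂v) dv.
  For the x component: f_1(F) = -15*u^2 - 10*u*v + 5*u - 9*v^2 - 3; d F_1 = (-6*u - 2*v + 1) du + (-2*u) dv
  For the y component: f_2(F) = 2*u*(-3*u - 2*v + 1); d F_2 = (0) du + (-6*v) dv
Combining and collecting du, dv coefficients:
  coeff of du: 90*u^3 + 90*u^2*v - 45*u^2 + 74*u*v^2 - 20*u*v + 23*u + 18*v^3 - 9*v^2 + 6*v - 3
  coeff of dv: 2*u*(15*u^2 + 28*u*v - 5*u + 21*v^2 - 6*v + 3)
F^* omega = (90*u^3 + 90*u^2*v - 45*u^2 + 74*u*v^2 - 20*u*v + 23*u + 18*v^3 - 9*v^2 + 6*v - 3) du + (2*u*(15*u^2 + 28*u*v - 5*u + 21*v^2 - 6*v + 3)) dv.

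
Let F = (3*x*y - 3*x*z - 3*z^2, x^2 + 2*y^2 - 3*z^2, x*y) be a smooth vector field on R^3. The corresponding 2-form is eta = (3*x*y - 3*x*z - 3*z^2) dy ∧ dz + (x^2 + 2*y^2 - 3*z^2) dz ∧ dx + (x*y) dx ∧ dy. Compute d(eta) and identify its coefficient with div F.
d(eta) = (7*y - 3*z) dx ∧ dy ∧ dz; div F = 7*y - 3*z

For a 2-form in R^3 of the form above, applying d gives a 3-form with coefficient ∂P/∂x + ∂Q/∂y + ∂R/∂z:
  ∂P/∂x = 3*y - 3*z
  ∂Q/∂y = 4*y
  ∂R/∂z = 0
Sum = 7*y - 3*z, which is exactly div F.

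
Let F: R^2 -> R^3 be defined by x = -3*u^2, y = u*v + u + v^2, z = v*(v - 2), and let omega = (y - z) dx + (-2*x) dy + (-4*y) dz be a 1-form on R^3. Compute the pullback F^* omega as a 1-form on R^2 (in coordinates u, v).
F^* omega = (-12*u*v) du + (6*u^3 + 12*u^2*v - 8*u*v^2 + 8*u - 8*v^3 + 8*v^2) dv

Using F^*(f dg) = (f ∘ F) d(g ∘ F), substitute each coordinate x_i by F_i(u, v) in f_i, and replace dx_i by d F_i = (∂F_i/∂u) du + (∂F_i/∂v) dv.
  For the x component: f_1(F) = u*v + u + 2*v; d F_1 = (-6*u) du + (0) dv
  For the y component: f_2(F) = 6*u^2; d F_2 = (v + 1) du + (u + 2*v) dv
  For the z component: f_3(F) = -4*u*v - 4*u - 4*v^2; d F_3 = (0) du + (2*v - 2) dv
Combining and collecting du, dv coefficients:
  coeff of du: -12*u*v
  coeff of dv: 6*u^3 + 12*u^2*v - 8*u*v^2 + 8*u - 8*v^3 + 8*v^2
F^* omega = (-12*u*v) du + (6*u^3 + 12*u^2*v - 8*u*v^2 + 8*u - 8*v^3 + 8*v^2) dv.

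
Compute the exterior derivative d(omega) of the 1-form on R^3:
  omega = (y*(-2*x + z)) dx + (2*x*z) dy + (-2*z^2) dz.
d(omega) = (2*x + z) dx ∧ dy + (-y) dx ∧ dz + (-2*x) dy ∧ dz

For a 1-form omega = sum_i f_i dx_i, the exterior derivative is
  d(omega) = sum_{i < j} (∂f_j/∂x_i - ∂f_i/∂x_j) dx_i ∧ dx_j.
  coefficient of dx ∧ dy: ∂f_2/∂x - ∂f_1/∂y = ∂(2*x*z)/∂x - ∂(y*(-2*x + z))/∂y = 2*x + z
  coefficient of dx ∧ dz: ∂f_3/∂x - ∂f_1/∂z = ∂(-2*z^2)/∂x - ∂(y*(-2*x + z))/∂z = -y
  coefficient of dy ∧ dz: ∂f_3/∂y - ∂f_2/∂z = ∂(-2*z^2)/∂y - ∂(2*x*z)/∂z = -2*x
Assembling: d(omega) = (2*x + z) dx ∧ dy + (-y) dx ∧ dz + (-2*x) dy ∧ dz.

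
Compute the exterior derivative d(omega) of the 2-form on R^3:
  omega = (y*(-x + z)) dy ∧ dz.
d(omega) = (-y) dx ∧ dy ∧ dz

For a 2-form omega = sum_{i<j} g_{ij} dx_i ∧ dx_j, the exterior derivative is
  d(omega) = sum_{i<j} d(g_{ij}) ∧ dx_i ∧ dx_j = sum_{i<j, k} (∂g_{ij}/∂x_k) dx_k ∧ dx_i ∧ dx_j.
Expand each term, using dx_k ∧ dx_i ∧ dx_j = sgn(permutation) dx_{(a)} ∧ dx_{(b)} ∧ dx_{(c)} with (a < b < c) sorted:
  d(y*(-x + z)) includes (∂/∂x)(y*(-x + z)) dx = (-y) dx, which multiplied by dy ∧ dz gives (-y) dx ∧ dy ∧ dz
Collecting like 3-forms: d(omega) = (-y) dx ∧ dy ∧ dz.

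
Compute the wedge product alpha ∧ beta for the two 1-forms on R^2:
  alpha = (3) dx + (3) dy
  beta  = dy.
alpha ∧ beta = (3) dx ∧ dy

Distribute the wedge, using dx_i ∧ dx_j = -dx_j ∧ dx_i and dx_i ∧ dx_i = 0. For each pair (i, j) with i < j, the coefficient of dx_i ∧ dx_j in alpha ∧ beta is (alpha_i * beta_j - alpha_j * beta_i). Collecting: alpha ∧ beta = (3) dx ∧ dy.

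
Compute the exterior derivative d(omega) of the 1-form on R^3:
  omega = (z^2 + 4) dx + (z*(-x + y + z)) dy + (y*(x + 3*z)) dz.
d(omega) = (-z) dx ∧ dy + (y - 2*z) dx ∧ dz + (2*x - y + z) dy ∧ dz

For a 1-form omega = sum_i f_i dx_i, the exterior derivative is
  d(omega) = sum_{i < j} (∂f_j/∂x_i - ∂f_i/∂x_j) dx_i ∧ dx_j.
  coefficient of dx ∧ dy: ∂f_2/∂x - ∂f_1/∂y = ∂(z*(-x + y + z))/∂x - ∂(z^2 + 4)/∂y = -z
  coefficient of dx ∧ dz: ∂f_3/∂x - ∂f_1/∂z = ∂(y*(x + 3*z))/∂x - ∂(z^2 + 4)/∂z = y - 2*z
  coefficient of dy ∧ dz: ∂f_3/∂y - ∂f_2/∂z = ∂(y*(x + 3*z))/∂y - ∂(z*(-x + y + z))/∂z = 2*x - y + z
Assembling: d(omega) = (-z) dx ∧ dy + (y - 2*z) dx ∧ dz + (2*x - y + z) dy ∧ dz.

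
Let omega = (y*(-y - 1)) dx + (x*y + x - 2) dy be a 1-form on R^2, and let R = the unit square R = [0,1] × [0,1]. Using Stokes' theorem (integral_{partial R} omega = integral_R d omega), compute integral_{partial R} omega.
integral_(partial R) omega = 7/2

Stokes: integral_partial_R omega = integral_R d omega with d omega = (∂Q/∂x - ∂P/∂y) dx ∧ dy.
  ∂Q/∂x = y + 1
  ∂P/∂y = -2*y - 1
  integrand = ∂Q/∂x - ∂P/∂y = 3*y + 2.
Integrating over R: integral_0^1 integral_0^1 (3*y + 2) dx dy = 7/2.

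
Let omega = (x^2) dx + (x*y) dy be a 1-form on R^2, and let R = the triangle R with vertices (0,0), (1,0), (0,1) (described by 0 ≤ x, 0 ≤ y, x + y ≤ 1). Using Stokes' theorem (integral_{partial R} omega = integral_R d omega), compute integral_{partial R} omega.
integral_(partial R) omega = 1/6

Stokes: integral_partial_R omega = integral_R d omega with d omega = (∂Q/∂x - ∂P/∂y) dx ∧ dy.
  ∂Q/∂x = y
  ∂P/∂y = 0
  integrand = ∂Q/∂x - ∂P/∂y = y.
Integrating over R: integral_0^1 integral_0^{1-x} (y) dy dx = 1/6.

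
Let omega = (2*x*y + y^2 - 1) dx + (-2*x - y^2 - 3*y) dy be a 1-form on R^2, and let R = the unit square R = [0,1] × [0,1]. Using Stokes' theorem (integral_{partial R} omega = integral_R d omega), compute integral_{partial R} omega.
integral_(partial R) omega = -4

Stokes: integral_partial_R omega = integral_R d omega with d omega = (∂Q/∂x - ∂P/∂y) dx ∧ dy.
  ∂Q/∂x = -2
  ∂P/∂y = 2*x + 2*y
  integrand = ∂Q/∂x - ∂P/∂y = -2*x - 2*y - 2.
Integrating over R: integral_0^1 integral_0^1 (-2*x - 2*y - 2) dx dy = -4.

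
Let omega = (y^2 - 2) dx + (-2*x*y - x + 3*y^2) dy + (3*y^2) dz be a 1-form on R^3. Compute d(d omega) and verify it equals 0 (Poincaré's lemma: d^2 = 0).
d(d omega) = 0

Step 1: d omega = sum_{i<j} (∂f_j/∂x_i - ∂f_i/∂x_j) dx_i ∧ dx_j:
  coeff of dx ∧ dy: -4*y - 1
  coeff of dx ∧ dz: 0
  coeff of dy ∧ dz: 6*y
Step 2: Apply d again to each 2-form coefficient. The only possible 3-form in R^3 is dx ∧ dy ∧ dz, with coefficient
  ∂(coeff of dy∧dz)/∂x - ∂(coeff of dx∧dz)/∂y + ∂(coeff of dx∧dy)/∂z
  = ∂/∂x (6*y) - ∂/∂y (0) + ∂/∂z (-4*y - 1).
Each of these terms simplifies to sums of mixed partials that cancel in pairs. The result is 0 (by equality of mixed partials for smooth functions — Schwarz / Clairaut).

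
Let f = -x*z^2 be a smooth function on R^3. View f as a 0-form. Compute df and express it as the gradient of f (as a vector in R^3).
df = (-z^2) dx + (0) dy + (-2*x*z) dz; grad f = (-z^2, 0, -2*x*z)

For a 0-form f, d f = (∂f/∂x) dx + (∂f/∂y) dy + (∂f/∂z) dz. The components of the vector representation are exactly the entries of grad f in Cartesian coordinates:
  ∂f/∂x = -z^2
  ∂f/∂y = 0
  ∂f/∂z = -2*x*z.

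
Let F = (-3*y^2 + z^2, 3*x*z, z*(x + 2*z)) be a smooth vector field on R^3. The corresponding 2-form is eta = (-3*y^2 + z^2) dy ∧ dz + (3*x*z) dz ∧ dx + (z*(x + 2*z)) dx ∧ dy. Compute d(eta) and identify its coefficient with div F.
d(eta) = (x + 4*z) dx ∧ dy ∧ dz; div F = x + 4*z

For a 2-form in R^3 of the form above, applying d gives a 3-form with coefficient ∂P/∂x + ∂Q/∂y + ∂R/∂z:
  ∂P/∂x = 0
  ∂Q/∂y = 0
  ∂R/∂z = x + 4*z
Sum = x + 4*z, which is exactly div F.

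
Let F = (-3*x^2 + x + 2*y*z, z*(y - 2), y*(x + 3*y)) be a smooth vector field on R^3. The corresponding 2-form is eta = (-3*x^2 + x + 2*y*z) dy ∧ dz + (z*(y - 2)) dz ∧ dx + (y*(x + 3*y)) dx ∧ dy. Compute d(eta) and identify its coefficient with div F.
d(eta) = (-6*x + z + 1) dx ∧ dy ∧ dz; div F = -6*x + z + 1

For a 2-form in R^3 of the form above, applying d gives a 3-form with coefficient ∂P/∂x + ∂Q/∂y + ∂R/∂z:
  ∂P/∂x = 1 - 6*x
  ∂Q/∂y = z
  ∂R/∂z = 0
Sum = -6*x + z + 1, which is exactly div F.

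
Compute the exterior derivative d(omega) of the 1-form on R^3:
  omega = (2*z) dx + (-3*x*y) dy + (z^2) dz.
d(omega) = (-3*y) dx ∧ dy + (-2) dx ∧ dz

For a 1-form omega = sum_i f_i dx_i, the exterior derivative is
  d(omega) = sum_{i < j} (∂f_j/∂x_i - ∂f_i/∂x_j) dx_i ∧ dx_j.
  coefficient of dx ∧ dy: ∂f_2/∂x - ∂f_1/∂y = ∂(-3*x*y)/∂x - ∂(2*z)/∂y = -3*y
  coefficient of dx ∧ dz: ∂f_3/∂x - ∂f_1/∂z = ∂(z^2)/∂x - ∂(2*z)/∂z = -2
Assembling: d(omega) = (-3*y) dx ∧ dy + (-2) dx ∧ dz.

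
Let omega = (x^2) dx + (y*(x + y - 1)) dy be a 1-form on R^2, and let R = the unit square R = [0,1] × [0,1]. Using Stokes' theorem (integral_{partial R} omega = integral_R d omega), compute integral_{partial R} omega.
integral_(partial R) omega = 1/2

Stokes: integral_partial_R omega = integral_R d omega with d omega = (∂Q/∂x - ∂P/∂y) dx ∧ dy.
  ∂Q/∂x = y
  ∂P/∂y = 0
  integrand = ∂Q/∂x - ∂P/∂y = y.
Integrating over R: integral_0^1 integral_0^1 (y) dx dy = 1/2.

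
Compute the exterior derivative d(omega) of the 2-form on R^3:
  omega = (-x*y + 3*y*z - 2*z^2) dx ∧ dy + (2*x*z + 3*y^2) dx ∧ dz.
d(omega) = (-3*y - 4*z) dx ∧ dy ∧ dz

For a 2-form omega = sum_{i<j} g_{ij} dx_i ∧ dx_j, the exterior derivative is
  d(omega) = sum_{i<j} d(g_{ij}) ∧ dx_i ∧ dx_j = sum_{i<j, k} (∂g_{ij}/∂x_k) dx_k ∧ dx_i ∧ dx_j.
Expand each term, using dx_k ∧ dx_i ∧ dx_j = sgn(permutation) dx_{(a)} ∧ dx_{(b)} ∧ dx_{(c)} with (a < b < c) sorted:
  d(-x*y + 3*y*z - 2*z^2) includes (∂/∂z)(-x*y + 3*y*z - 2*z^2) dz = (3*y - 4*z) dz, which multiplied by dx ∧ dy gives (3*y - 4*z) dx ∧ dy ∧ dz
  d(2*x*z + 3*y^2) includes (∂/∂y)(2*x*z + 3*y^2) dy = (6*y) dy, which multiplied by dx ∧ dz gives (-6*y) dx ∧ dy ∧ dz
Collecting like 3-forms: d(omega) = (-3*y - 4*z) dx ∧ dy ∧ dz.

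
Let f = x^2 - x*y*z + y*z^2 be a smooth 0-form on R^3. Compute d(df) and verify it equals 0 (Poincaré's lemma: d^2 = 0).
d(df) = 0

Step 1: df = sum_i (∂f/∂x_i) dx_i = (2*x - y*z) dx + (z*(-x + z)) dy + (y*(-x + 2*z)) dz.
Step 2: Apply d again. Using the 1-form formula, the coefficient of dx ∧ dy in d(df) is ∂^2 f/∂x ∂y - ∂^2 f/∂y ∂x = (-z) - (-z) = 0 (equality of mixed partials for smooth f).
Similarly for dx ∧ dz and dy ∧ dz — all coefficients vanish. So d(df) = 0.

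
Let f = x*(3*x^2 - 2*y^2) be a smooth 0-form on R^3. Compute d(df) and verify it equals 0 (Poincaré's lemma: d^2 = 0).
d(df) = 0

Step 1: df = sum_i (∂f/∂x_i) dx_i = (9*x^2 - 2*y^2) dx + (-4*x*y) dy + (0) dz.
Step 2: Apply d again. Using the 1-form formula, the coefficient of dx ∧ dy in d(df) is ∂^2 f/∂x ∂y - ∂^2 f/∂y ∂x = (-4*y) - (-4*y) = 0 (equality of mixed partials for smooth f).
Similarly for dx ∧ dz and dy ∧ dz — all coefficients vanish. So d(df) = 0.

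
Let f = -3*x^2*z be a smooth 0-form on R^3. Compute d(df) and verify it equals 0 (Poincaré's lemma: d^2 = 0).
d(df) = 0

Step 1: df = sum_i (∂f/∂x_i) dx_i = (-6*x*z) dx + (0) dy + (-3*x^2) dz.
Step 2: Apply d again. Using the 1-form formula, the coefficient of dx ∧ dy in d(df) is ∂^2 f/∂x ∂y - ∂^2 f/∂y ∂x = (0) - (0) = 0 (equality of mixed partials for smooth f).
Similarly for dx ∧ dz and dy ∧ dz — all coefficients vanish. So d(df) = 0.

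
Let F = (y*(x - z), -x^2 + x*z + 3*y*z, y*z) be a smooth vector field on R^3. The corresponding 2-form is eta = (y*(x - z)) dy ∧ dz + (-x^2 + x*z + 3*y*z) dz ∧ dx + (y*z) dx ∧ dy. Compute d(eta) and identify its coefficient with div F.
d(eta) = (2*y + 3*z) dx ∧ dy ∧ dz; div F = 2*y + 3*z

For a 2-form in R^3 of the form above, applying d gives a 3-form with coefficient ∂P/∂x + ∂Q/∂y + ∂R/∂z:
  ∂P/∂x = y
  ∂Q/∂y = 3*z
  ∂R/∂z = y
Sum = 2*y + 3*z, which is exactly div F.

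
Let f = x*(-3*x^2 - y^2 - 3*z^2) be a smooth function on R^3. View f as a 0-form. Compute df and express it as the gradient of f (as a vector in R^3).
df = (-9*x^2 - y^2 - 3*z^2) dx + (-2*x*y) dy + (-6*x*z) dz; grad f = (-9*x^2 - y^2 - 3*z^2, -2*x*y, -6*x*z)

For a 0-form f, d f = (∂f/∂x) dx + (∂f/∂y) dy + (∂f/∂z) dz. The components of the vector representation are exactly the entries of grad f in Cartesian coordinates:
  ∂f/∂x = -9*x^2 - y^2 - 3*z^2
  ∂f/∂y = -2*x*y
  ∂f/∂z = -6*x*z.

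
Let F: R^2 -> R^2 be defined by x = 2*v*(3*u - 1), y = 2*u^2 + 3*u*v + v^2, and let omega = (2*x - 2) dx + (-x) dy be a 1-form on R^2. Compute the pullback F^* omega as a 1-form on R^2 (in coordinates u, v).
F^* omega = (2*v*(-12*u^2 + 27*u*v + 4*u - 9*v - 6)) du + (54*u^2*v - 12*u*v^2 - 42*u*v - 12*u + 4*v^2 + 8*v + 4) dv

Using F^*(f dg) = (f ∘ F) d(g ∘ F), substitute each coordinate x_i by F_i(u, v) in f_i, and replace dx_i by d F_i = (∂F_i/∂u) du + (∂F_i/∂v) dv.
  For the x component: f_1(F) = 12*u*v - 4*v - 2; d F_1 = (6*v) du + (6*u - 2) dv
  For the y component: f_2(F) = 2*v*(1 - 3*u); d F_2 = (4*u + 3*v) du + (3*u + 2*v) dv
Combining and collecting du, dv coefficients:
  coeff of du: 2*v*(-12*u^2 + 27*u*v + 4*u - 9*v - 6)
  coeff of dv: 54*u^2*v - 12*u*v^2 - 42*u*v - 12*u + 4*v^2 + 8*v + 4
F^* omega = (2*v*(-12*u^2 + 27*u*v + 4*u - 9*v - 6)) du + (54*u^2*v - 12*u*v^2 - 42*u*v - 12*u + 4*v^2 + 8*v + 4) dv.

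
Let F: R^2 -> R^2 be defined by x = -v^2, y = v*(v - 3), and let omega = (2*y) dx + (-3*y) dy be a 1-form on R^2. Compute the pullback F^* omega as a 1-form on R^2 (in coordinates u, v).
F^* omega = (v*(-10*v^2 + 39*v - 27)) dv

Using F^*(f dg) = (f ∘ F) d(g ∘ F), substitute each coordinate x_i by F_i(u, v) in f_i, and replace dx_i by d F_i = (∂F_i/∂u) du + (∂F_i/∂v) dv.
  For the x component: f_1(F) = 2*v*(v - 3); d F_1 = (0) du + (-2*v) dv
  For the y component: f_2(F) = 3*v*(3 - v); d F_2 = (0) du + (2*v - 3) dv
Combining and collecting du, dv coefficients:
  coeff of du: 0
  coeff of dv: v*(-10*v^2 + 39*v - 27)
F^* omega = (v*(-10*v^2 + 39*v - 27)) dv.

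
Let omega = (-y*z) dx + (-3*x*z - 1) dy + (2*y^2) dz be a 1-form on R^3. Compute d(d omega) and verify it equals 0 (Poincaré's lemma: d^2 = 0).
d(d omega) = 0

Step 1: d omega = sum_{i<j} (∂f_j/∂x_i - ∂f_i/∂x_j) dx_i ∧ dx_j:
  coeff of dx ∧ dy: -2*z
  coeff of dx ∧ dz: y
  coeff of dy ∧ dz: 3*x + 4*y
Step 2: Apply d again to each 2-form coefficient. The only possible 3-form in R^3 is dx ∧ dy ∧ dz, with coefficient
  ∂(coeff of dy∧dz)/∂x - ∂(coeff of dx∧dz)/∂y + ∂(coeff of dx∧dy)/∂z
  = ∂/∂x (3*x + 4*y) - ∂/∂y (y) + ∂/∂z (-2*z).
Each of these terms simplifies to sums of mixed partials that cancel in pairs. The result is 0 (by equality of mixed partials for smooth functions — Schwarz / Clairaut).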